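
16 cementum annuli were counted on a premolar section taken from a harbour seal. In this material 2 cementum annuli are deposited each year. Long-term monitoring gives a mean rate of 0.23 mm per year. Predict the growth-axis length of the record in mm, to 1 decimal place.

1.8 mm

16 cementum annuli at 2 per year is 16 / 2 = 8 years.
Predicted length = 0.23 mm/year × 8 years = 1.8 mm.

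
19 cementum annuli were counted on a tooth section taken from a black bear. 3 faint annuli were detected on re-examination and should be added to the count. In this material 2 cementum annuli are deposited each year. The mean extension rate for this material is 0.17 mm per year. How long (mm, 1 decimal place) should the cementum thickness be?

1.9 mm

Adjusted count: 19 + 3 = 22 cementum annuli.
Dividing by 2 cementum annuli per year: 22 / 2 = 11 years.
Predicted length = 0.17 mm/year × 11 years = 1.9 mm.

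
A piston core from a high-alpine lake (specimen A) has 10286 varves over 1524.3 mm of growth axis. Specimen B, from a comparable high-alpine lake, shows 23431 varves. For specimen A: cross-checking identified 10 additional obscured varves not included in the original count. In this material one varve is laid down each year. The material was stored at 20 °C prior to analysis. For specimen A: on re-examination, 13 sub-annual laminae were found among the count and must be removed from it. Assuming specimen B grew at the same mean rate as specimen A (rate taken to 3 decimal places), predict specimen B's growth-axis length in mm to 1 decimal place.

3467.8 mm

Specimen A: true varve count = 10286 − 13 + 10 = 10283.
A: Extension rate ≈ 1524.3 / 10283 = 0.148 mm per year.
For B, 0.148 mm/year × 23431 years = 3467.8 mm.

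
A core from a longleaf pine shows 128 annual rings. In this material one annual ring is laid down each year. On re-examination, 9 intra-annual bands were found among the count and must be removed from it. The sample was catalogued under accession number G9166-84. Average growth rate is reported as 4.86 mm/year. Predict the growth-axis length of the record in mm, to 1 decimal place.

Adjusted count: 128 − 9 = 119 annual rings.
119 years at 4.86 mm/year gives 4.86 × 119 = 578.3 mm.

578.3 mm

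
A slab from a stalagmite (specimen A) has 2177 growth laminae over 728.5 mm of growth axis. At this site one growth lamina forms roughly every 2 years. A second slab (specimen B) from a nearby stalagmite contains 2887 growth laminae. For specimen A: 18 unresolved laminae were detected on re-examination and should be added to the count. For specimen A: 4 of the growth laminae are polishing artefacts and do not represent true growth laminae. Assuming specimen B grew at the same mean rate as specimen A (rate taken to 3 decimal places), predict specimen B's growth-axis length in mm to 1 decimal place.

Specimen A: true growth lamina count = 2177 − 4 + 18 = 2191.
Specimen A: multiplying by 2 years per growth lamina: 2191 × 2 = 4382 years.
A: Mean rate = 728.5 mm / 4382 years ≈ 0.166 mm per year.
Specimen B: at 2 years per growth lamina, 2887 × 2 = 5774 years. Length of B = 0.166 × 5774 = 958.5 mm.

958.5 mm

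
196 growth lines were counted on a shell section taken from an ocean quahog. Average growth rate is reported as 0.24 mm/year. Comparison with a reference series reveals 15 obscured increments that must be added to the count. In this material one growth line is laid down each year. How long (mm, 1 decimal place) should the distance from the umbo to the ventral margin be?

True growth line count = 196 + 15 = 211.
Predicted length = 0.24 mm/year × 211 years = 50.6 mm.

50.6 mm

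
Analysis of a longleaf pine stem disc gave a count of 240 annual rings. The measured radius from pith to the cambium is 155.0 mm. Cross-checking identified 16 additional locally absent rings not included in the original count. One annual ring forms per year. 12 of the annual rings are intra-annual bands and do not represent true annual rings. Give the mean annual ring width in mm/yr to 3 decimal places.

Adjusted count: 240 − 12 + 16 = 244 annual rings.
Mean rate = 155.0 mm / 244 years ≈ 0.635 mm/yr.

0.635 mm/yr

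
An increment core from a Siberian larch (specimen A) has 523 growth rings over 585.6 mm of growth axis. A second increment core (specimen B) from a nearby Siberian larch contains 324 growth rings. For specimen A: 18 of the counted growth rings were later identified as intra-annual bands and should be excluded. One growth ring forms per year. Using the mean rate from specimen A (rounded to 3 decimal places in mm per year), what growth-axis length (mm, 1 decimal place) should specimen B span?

Specimen A: correcting the raw count gives 523 − 18 = 505 true growth rings.
A: 585.6 mm over 505 years gives 585.6 / 505 ≈ 1.160 mm per year.
B's length ≈ 1.160 × 324 = 375.8 mm.

375.8 mm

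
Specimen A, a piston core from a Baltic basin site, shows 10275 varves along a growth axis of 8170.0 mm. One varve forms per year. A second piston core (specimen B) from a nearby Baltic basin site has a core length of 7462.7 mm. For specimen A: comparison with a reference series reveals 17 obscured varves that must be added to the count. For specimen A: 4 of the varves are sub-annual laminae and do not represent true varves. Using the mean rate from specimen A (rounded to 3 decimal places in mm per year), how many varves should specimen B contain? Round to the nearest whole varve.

Specimen A: adjusted count: 10275 − 4 + 17 = 10288 varves.
A: 8170.0 mm over 10288 years gives 8170.0 / 10288 ≈ 0.794 mm per year.
For B, 7462.7 / 0.794 = 9398.87 years ≈ 9399 varves.

9399 varves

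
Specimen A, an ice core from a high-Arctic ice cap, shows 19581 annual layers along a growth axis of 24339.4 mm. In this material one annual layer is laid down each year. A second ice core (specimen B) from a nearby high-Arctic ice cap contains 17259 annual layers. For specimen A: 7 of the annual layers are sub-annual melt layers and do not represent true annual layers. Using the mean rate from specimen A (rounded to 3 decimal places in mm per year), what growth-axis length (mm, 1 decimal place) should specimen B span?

Specimen A: correcting the raw count gives 19581 − 7 = 19574 true annual layers.
A: 24339.4 mm over 19574 years gives 24339.4 / 19574 ≈ 1.243 mm/yr.
For B, 1.243 mm/year × 17259 years = 21452.9 mm.

21452.9 mm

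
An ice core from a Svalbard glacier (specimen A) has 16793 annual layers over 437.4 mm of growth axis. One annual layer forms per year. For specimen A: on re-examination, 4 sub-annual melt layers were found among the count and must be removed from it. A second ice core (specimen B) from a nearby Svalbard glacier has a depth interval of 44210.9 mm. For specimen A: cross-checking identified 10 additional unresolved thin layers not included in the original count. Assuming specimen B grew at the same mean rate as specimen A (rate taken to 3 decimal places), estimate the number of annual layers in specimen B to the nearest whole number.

1700419 annual layers

Specimen A: adjusted count: 16793 − 4 + 10 = 16799 annual layers.
A: Mean rate = 437.4 mm / 16799 years ≈ 0.026 mm per year.
For B, 44210.9 / 0.026 = 1700419.23 years ≈ 1700419 annual layers.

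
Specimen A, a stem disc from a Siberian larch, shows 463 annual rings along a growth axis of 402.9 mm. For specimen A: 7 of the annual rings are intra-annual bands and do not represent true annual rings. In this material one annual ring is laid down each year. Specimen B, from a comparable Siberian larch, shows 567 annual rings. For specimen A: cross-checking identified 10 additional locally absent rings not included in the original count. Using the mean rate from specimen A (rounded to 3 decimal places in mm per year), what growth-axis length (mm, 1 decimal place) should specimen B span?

490.5 mm

Specimen A: true annual ring count = 463 − 7 + 10 = 466.
A: 402.9 mm over 466 years gives 402.9 / 466 ≈ 0.865 mm/year.
Length of B = 0.865 × 567 = 490.5 mm.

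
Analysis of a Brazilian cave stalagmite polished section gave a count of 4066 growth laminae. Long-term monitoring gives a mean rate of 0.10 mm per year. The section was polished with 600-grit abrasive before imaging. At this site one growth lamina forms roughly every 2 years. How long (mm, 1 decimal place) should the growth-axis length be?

813.2 mm

4066 growth laminae at 2 years each span 4066 × 2 = 8132 years.
Length ≈ 0.10 × 8132 = 813.2 mm.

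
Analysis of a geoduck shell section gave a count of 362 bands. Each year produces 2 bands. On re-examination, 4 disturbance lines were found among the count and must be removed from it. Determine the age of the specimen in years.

Adjusted count: 362 − 4 = 358 bands.
Dividing by 2 bands per year: 358 / 2 = 179 years.

179 years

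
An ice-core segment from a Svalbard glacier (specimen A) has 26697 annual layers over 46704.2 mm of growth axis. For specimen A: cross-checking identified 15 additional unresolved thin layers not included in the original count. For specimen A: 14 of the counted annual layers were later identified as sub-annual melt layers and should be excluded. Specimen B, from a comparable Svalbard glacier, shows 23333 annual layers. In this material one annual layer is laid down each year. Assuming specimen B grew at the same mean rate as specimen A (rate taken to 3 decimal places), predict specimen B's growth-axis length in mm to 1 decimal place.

40809.4 mm

Specimen A: correcting the raw count gives 26697 − 14 + 15 = 26698 true annual layers.
A: Extension rate ≈ 46704.2 / 26698 = 1.749 mm/year.
Length of B = 1.749 × 23333 = 40809.4 mm.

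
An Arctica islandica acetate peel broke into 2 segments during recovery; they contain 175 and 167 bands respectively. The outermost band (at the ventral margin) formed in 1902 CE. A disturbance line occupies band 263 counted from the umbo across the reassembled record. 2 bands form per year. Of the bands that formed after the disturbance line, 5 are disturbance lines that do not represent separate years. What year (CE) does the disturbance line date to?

1865 CE

Total bands = 175 + 167 = 342.
Between band 263 and the ventral margin there are 342 − 263 = 79 bands.
Excluding 5 false bands: 79 − 5 = 74.
Dividing by 2 bands per year: 74 / 2 = 37 years.
1902 − 37 = 1865 CE.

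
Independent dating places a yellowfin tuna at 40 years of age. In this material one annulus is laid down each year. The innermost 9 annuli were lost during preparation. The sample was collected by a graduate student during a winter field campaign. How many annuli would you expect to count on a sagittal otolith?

At one annulus per year, 40 years correspond to 40 annuli.
40 − 9 missed = 31 annuli expected in the prepared section.

31 annuli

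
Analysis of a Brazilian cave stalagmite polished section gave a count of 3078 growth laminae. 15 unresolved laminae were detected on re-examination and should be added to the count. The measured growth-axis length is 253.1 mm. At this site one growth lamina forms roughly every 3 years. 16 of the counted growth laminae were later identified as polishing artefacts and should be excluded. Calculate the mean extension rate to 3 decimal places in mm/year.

Adjusted count: 3078 − 16 + 15 = 3077 growth laminae.
Multiplying by 3 years per growth lamina: 3077 × 3 = 9231 years.
253.1 mm over 9231 years gives 253.1 / 9231 ≈ 0.027 mm/year.

0.027 mm/year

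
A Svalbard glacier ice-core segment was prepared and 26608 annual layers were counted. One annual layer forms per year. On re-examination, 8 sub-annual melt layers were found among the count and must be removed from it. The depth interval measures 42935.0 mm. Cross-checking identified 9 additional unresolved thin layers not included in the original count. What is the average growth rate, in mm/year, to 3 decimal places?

After corrections the count is 26608 − 8 + 9 = 26609 annual layers.
Mean rate = 42935.0 mm / 26609 years ≈ 1.614 mm/year.

1.614 mm/year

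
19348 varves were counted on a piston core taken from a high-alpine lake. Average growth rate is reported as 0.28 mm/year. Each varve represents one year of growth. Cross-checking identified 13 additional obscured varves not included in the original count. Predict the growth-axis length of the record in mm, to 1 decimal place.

5421.1 mm

Correcting the raw count gives 19348 + 13 = 19361 true varves.
19361 years at 0.28 mm/year gives 0.28 × 19361 = 5421.1 mm.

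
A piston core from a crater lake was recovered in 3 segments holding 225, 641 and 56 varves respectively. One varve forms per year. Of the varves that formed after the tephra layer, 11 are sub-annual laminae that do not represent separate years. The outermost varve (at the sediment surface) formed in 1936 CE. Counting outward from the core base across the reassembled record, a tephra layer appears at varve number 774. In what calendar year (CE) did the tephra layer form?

Total varves = 225 + 641 + 56 = 922.
Between varve 774 and the sediment surface there are 922 − 774 = 148 varves.
Removing the 11 false varves leaves 148 − 11 = 137 true varves beyond the tephra layer.
The varve at the sediment surface is 1936 CE, so the tephra layer dates to 1936 − 137 = 1799 CE.

1799 CE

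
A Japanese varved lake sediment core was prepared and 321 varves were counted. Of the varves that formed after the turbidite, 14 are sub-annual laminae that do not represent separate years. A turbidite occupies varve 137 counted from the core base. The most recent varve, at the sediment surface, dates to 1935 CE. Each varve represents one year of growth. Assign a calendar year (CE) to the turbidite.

Between varve 137 and the sediment surface there are 321 − 137 = 184 varves.
184 − 14 false = 170 true varves after the turbidite.
The varve at the sediment surface is 1935 CE, so the turbidite dates to 1935 − 170 = 1765 CE.

1765 CE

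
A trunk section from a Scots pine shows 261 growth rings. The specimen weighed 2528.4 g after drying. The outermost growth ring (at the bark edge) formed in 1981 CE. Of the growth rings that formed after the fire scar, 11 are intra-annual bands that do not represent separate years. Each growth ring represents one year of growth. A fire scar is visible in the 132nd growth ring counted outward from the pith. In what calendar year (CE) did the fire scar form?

261 − 132 = 129 growth rings lie beyond the fire scar toward the bark edge.
Excluding 11 false growth rings: 129 − 11 = 118.
1981 − 118 = 1863 CE.

1863 CE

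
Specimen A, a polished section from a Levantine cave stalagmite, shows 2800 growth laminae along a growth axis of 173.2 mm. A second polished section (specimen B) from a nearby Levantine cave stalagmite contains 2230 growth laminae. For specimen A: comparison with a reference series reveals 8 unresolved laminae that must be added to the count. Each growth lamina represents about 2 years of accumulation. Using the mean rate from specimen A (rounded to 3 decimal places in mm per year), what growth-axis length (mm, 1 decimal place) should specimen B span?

138.3 mm

Specimen A: adjusted count: 2800 + 8 = 2808 growth laminae.
Specimen A: 2808 growth laminae at 2 years each span 2808 × 2 = 5616 years.
A: Mean rate = 173.2 mm / 5616 years ≈ 0.031 mm/year.
Specimen B: at 2 years per growth lamina, 2230 × 2 = 4460 years. B's length ≈ 0.031 × 4460 = 138.3 mm.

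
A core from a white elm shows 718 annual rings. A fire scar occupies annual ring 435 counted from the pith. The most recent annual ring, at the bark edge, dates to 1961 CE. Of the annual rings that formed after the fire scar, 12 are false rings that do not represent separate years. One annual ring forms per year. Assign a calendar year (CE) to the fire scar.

718 − 435 = 283 annual rings lie beyond the fire scar toward the bark edge.
Excluding 12 false annual rings: 283 − 12 = 271.
1961 − 271 = 1690 CE.

1690 CE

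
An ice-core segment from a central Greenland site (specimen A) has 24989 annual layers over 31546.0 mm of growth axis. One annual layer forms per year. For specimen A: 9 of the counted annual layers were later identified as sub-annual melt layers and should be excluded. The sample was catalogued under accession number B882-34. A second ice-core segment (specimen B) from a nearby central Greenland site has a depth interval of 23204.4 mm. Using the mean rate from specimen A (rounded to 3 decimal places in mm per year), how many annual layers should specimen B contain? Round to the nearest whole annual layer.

18372 annual layers

Specimen A: correcting the raw count gives 24989 − 9 = 24980 true annual layers.
A: Extension rate ≈ 31546.0 / 24980 = 1.263 mm/yr.
B spans 23204.4 / 1.263 = 18372.45 years ≈ 18372 annual layers.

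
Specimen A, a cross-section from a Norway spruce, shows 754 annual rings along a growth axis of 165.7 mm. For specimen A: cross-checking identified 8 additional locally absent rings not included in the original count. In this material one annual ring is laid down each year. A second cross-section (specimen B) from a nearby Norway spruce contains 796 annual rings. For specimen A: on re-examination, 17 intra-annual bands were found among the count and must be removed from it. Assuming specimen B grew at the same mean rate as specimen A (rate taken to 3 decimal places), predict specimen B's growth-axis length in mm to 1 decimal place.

Specimen A: adjusted count: 754 − 17 + 8 = 745 annual rings.
A: 165.7 mm over 745 years gives 165.7 / 745 ≈ 0.222 mm per year.
For B, 0.222 mm/year × 796 years = 176.7 mm.

176.7 mm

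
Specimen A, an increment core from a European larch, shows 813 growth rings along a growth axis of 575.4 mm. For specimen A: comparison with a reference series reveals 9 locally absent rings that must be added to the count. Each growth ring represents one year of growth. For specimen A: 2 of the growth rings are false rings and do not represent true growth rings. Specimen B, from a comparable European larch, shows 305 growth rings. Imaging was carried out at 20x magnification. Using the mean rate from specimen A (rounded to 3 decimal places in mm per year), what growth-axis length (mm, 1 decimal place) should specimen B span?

214.1 mm

Specimen A: after corrections the count is 813 − 2 + 9 = 820 growth rings.
A: Mean rate = 575.4 mm / 820 years ≈ 0.702 mm/year.
Length of B = 0.702 × 305 = 214.1 mm.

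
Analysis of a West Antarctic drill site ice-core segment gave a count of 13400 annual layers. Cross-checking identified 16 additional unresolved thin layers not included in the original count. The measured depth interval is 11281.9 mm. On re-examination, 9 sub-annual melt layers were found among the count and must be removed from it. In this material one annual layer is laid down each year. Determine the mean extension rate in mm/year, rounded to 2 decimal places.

After corrections the count is 13400 − 9 + 16 = 13407 annual layers.
Extension rate ≈ 11281.9 / 13407 = 0.84 mm/year.

0.84 mm/year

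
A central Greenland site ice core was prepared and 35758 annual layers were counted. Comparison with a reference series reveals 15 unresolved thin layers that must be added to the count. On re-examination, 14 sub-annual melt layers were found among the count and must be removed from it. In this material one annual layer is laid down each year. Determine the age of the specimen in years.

Correcting the raw count gives 35758 − 14 + 15 = 35759 true annual layers.
At one annual layer per year, that is 35759 years.

35759 years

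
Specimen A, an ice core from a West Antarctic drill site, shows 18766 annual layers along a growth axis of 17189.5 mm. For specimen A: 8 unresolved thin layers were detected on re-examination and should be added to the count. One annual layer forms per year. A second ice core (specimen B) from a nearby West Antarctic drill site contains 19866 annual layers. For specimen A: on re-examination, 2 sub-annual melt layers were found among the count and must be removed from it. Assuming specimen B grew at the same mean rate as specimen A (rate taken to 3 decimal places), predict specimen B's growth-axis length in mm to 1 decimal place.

Specimen A: correcting the raw count gives 18766 − 2 + 8 = 18772 true annual layers.
A: 17189.5 mm over 18772 years gives 17189.5 / 18772 ≈ 0.916 mm per year.
B's length ≈ 0.916 × 19866 = 18197.3 mm.

18197.3 mm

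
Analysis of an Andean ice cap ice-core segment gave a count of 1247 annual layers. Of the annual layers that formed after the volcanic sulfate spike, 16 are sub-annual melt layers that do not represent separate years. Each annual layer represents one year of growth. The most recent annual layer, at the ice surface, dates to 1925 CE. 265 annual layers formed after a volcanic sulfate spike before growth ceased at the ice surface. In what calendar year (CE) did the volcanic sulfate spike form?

There are 265 annual layers younger than the volcanic sulfate spike.
Excluding 16 false annual layers: 265 − 16 = 249.
1925 − 249 = 1676 CE.

1676 CE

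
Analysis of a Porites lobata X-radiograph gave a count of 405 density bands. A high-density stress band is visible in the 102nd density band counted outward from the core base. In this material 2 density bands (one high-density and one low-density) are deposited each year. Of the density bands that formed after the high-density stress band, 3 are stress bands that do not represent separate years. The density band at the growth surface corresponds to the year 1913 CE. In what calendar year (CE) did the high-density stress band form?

1763 CE

Between density band 102 and the growth surface there are 405 − 102 = 303 density bands.
Excluding 3 false density bands: 303 − 3 = 300.
With 2 density bands per year, 300 / 2 = 150 years.
Counting back 150 years from 1913 CE places the high-density stress band in 1913 − 150 = 1763 CE.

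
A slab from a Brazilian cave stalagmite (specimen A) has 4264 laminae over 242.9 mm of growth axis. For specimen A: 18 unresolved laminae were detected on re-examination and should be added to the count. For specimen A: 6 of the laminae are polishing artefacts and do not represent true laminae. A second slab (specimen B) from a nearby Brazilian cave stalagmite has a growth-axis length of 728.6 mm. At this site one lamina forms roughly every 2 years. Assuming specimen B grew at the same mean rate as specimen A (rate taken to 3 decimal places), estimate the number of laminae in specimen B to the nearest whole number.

13011 laminae

Specimen A: true lamina count = 4264 − 6 + 18 = 4276.
Specimen A: at 2 years per lamina, 4276 × 2 = 8552 years.
A: Mean rate = 242.9 mm / 8552 years ≈ 0.028 mm/yr.
B spans 728.6 / 0.028 = 26021.43 years; at 2 years per lamina that is 26021.43 / 2 ≈ 13011 laminae.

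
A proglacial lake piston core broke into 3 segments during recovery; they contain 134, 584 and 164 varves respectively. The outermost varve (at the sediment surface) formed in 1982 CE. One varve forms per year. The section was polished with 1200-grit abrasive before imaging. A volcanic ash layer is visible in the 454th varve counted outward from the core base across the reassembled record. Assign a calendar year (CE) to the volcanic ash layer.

Total varves = 134 + 584 + 164 = 882.
882 − 454 = 428 varves lie beyond the volcanic ash layer toward the sediment surface.
The varve at the sediment surface is 1982 CE, so the volcanic ash layer dates to 1982 − 428 = 1554 CE.

1554 CE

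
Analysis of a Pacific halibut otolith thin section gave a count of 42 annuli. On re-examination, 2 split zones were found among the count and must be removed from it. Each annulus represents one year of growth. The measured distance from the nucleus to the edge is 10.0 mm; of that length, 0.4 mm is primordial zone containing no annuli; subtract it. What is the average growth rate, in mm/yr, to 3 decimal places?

True annulus count = 42 − 2 = 40.
Net length = 10.0 − 0.4 = 9.6 mm.
9.6 mm over 40 years gives 9.6 / 40 ≈ 0.240 mm/yr.

0.240 mm/yr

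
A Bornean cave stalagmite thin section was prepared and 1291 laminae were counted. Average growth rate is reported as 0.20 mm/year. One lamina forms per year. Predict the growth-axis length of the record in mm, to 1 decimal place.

The record spans 1291 years at 0.20 mm per year.
Predicted length = 0.20 mm/year × 1291 years = 258.2 mm.

258.2 mm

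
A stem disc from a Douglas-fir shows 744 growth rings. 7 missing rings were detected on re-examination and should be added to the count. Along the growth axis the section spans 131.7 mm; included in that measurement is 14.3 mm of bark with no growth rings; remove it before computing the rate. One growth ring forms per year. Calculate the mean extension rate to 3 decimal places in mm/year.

Adjusted count: 744 + 7 = 751 growth rings.
The growth record spans 131.7 − 14.3 = 117.4 mm.
Extension rate ≈ 117.4 / 751 = 0.156 mm/year.

0.156 mm/year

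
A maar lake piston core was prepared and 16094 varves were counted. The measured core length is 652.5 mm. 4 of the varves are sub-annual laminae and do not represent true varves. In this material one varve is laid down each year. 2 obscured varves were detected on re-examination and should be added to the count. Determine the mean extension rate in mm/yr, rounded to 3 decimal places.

Correcting the raw count gives 16094 − 4 + 2 = 16092 true varves.
Extension rate ≈ 652.5 / 16092 = 0.041 mm/yr.

0.041 mm/yr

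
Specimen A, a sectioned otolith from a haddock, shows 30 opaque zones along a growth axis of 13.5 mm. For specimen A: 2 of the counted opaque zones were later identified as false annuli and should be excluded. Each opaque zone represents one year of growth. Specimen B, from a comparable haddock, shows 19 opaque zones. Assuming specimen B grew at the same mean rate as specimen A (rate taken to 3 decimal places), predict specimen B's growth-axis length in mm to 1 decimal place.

Specimen A: after corrections the count is 30 − 2 = 28 opaque zones.
A: Mean rate = 13.5 mm / 28 years ≈ 0.482 mm/yr.
For B, 0.482 mm/year × 19 years = 9.2 mm.

9.2 mm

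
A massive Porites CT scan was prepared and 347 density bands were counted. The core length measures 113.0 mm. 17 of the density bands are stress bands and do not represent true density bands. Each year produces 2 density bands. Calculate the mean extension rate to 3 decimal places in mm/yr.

Adjusted count: 347 − 17 = 330 density bands.
With 2 density bands per year, 330 / 2 = 165 years.
Extension rate ≈ 113.0 / 165 = 0.685 mm/yr.

0.685 mm/yr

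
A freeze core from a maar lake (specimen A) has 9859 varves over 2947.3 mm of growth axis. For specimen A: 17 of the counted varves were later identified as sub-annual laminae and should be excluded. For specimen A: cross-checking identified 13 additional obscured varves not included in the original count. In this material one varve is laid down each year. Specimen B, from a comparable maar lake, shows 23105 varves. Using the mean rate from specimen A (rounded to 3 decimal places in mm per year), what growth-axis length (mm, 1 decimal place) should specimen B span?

Specimen A: after corrections the count is 9859 − 17 + 13 = 9855 varves.
A: Extension rate ≈ 2947.3 / 9855 = 0.299 mm per year.
For B, 0.299 mm/year × 23105 years = 6908.4 mm.

6908.4 mm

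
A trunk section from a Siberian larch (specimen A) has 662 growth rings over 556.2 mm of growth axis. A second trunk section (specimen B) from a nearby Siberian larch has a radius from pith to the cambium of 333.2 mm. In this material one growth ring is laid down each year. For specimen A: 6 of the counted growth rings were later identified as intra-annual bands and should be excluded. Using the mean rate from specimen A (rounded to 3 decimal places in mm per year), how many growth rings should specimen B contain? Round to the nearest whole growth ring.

393 growth rings

Specimen A: correcting the raw count gives 662 − 6 = 656 true growth rings.
A: 556.2 mm over 656 years gives 556.2 / 656 ≈ 0.848 mm/yr.
For B, 333.2 / 0.848 = 392.92 years ≈ 393 growth rings.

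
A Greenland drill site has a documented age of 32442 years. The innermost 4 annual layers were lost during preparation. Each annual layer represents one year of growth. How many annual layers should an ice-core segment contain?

Expected annual layers over 32442 years: 32442.
32442 − 4 missed = 32438 annual layers expected in the prepared section.

32438 annual layers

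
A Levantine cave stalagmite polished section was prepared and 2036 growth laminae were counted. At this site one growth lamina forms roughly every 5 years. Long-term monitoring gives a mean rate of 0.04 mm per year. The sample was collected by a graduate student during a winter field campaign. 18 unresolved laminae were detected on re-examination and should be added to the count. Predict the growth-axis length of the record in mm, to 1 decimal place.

410.8 mm

Correcting the raw count gives 2036 + 18 = 2054 true growth laminae.
At 5 years per growth lamina, 2054 × 5 = 10270 years.
10270 years at 0.04 mm/year gives 0.04 × 10270 = 410.8 mm.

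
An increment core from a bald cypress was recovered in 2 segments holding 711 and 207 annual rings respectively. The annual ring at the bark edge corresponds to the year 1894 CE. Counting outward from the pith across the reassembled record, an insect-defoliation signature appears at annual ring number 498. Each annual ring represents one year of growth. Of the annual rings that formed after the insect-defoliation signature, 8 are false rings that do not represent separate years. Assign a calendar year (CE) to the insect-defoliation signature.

Total annual rings = 711 + 207 = 918.
918 − 498 = 420 annual rings lie beyond the insect-defoliation signature toward the bark edge.
Excluding 8 false annual rings: 420 − 8 = 412.
Counting back 412 years from 1894 CE places the insect-defoliation signature in 1894 − 412 = 1482 CE.

1482 CE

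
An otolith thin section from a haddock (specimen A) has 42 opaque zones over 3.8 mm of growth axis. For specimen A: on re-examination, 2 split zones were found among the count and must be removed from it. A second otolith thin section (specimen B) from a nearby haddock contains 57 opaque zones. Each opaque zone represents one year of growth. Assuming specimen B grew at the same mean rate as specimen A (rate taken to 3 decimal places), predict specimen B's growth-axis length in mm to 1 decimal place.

Specimen A: correcting the raw count gives 42 − 2 = 40 true opaque zones.
A: Mean rate = 3.8 mm / 40 years ≈ 0.095 mm/yr.
B's length ≈ 0.095 × 57 = 5.4 mm.

5.4 mm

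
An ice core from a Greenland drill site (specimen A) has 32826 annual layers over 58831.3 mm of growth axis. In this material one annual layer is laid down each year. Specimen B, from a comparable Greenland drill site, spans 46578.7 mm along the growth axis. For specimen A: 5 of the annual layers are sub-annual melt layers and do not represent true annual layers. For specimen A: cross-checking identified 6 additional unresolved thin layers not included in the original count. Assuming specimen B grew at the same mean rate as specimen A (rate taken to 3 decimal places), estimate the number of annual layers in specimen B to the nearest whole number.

Specimen A: after corrections the count is 32826 − 5 + 6 = 32827 annual layers.
A: 58831.3 mm over 32827 years gives 58831.3 / 32827 ≈ 1.792 mm/yr.
B spans 46578.7 / 1.792 = 25992.58 years ≈ 25993 annual layers.

25993 annual layers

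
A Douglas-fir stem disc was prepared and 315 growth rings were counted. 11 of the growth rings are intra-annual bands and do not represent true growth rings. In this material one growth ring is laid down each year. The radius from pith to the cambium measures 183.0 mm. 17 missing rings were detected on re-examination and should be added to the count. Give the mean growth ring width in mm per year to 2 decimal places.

After corrections the count is 315 − 11 + 17 = 321 growth rings.
183.0 mm over 321 years gives 183.0 / 321 ≈ 0.57 mm per year.

0.57 mm per year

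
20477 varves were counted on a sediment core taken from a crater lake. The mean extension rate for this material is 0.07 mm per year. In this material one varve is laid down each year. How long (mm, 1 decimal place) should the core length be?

The record spans 20477 years at 0.07 mm per year.
Length ≈ 0.07 × 20477 = 1433.4 mm.

1433.4 mm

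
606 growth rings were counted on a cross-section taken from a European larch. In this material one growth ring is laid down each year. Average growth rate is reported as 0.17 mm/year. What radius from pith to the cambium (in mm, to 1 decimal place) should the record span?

606 years of growth are recorded.
Predicted length = 0.17 mm/year × 606 years = 103.0 mm.

103.0 mm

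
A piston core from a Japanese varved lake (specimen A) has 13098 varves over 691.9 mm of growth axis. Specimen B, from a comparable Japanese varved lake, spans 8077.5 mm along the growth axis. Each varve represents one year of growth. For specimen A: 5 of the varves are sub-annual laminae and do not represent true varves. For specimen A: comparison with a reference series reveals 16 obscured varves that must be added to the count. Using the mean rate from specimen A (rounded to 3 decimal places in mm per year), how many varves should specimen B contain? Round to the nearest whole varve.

152406 varves

Specimen A: correcting the raw count gives 13098 − 5 + 16 = 13109 true varves.
A: Mean rate = 691.9 mm / 13109 years ≈ 0.053 mm/yr.
For B, 8077.5 / 0.053 = 152405.66 years ≈ 152406 varves.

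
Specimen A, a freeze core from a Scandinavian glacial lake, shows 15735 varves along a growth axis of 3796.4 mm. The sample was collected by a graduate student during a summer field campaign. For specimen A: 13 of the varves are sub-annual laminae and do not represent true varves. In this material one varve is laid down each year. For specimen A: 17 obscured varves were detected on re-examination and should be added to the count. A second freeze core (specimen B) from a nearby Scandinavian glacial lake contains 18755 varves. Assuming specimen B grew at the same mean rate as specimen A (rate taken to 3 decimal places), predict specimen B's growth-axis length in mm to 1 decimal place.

Specimen A: after corrections the count is 15735 − 13 + 17 = 15739 varves.
A: 3796.4 mm over 15739 years gives 3796.4 / 15739 ≈ 0.241 mm/yr.
For B, 0.241 mm/year × 18755 years = 4520.0 mm.

4520.0 mm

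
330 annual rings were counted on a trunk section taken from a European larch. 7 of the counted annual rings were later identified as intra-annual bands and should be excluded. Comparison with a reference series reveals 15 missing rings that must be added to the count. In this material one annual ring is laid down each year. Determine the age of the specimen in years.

338 yr

True annual ring count = 330 − 7 + 15 = 338.
One annual ring per year makes the duration 338 years.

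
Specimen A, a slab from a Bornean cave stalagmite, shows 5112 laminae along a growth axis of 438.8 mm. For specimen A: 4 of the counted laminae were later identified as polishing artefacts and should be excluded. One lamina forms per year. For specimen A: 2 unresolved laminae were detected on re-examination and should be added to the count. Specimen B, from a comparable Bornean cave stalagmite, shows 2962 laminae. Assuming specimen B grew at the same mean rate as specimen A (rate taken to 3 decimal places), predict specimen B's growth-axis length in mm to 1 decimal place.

254.7 mm

Specimen A: correcting the raw count gives 5112 − 4 + 2 = 5110 true laminae.
A: Extension rate ≈ 438.8 / 5110 = 0.086 mm/year.
Length of B = 0.086 × 2962 = 254.7 mm.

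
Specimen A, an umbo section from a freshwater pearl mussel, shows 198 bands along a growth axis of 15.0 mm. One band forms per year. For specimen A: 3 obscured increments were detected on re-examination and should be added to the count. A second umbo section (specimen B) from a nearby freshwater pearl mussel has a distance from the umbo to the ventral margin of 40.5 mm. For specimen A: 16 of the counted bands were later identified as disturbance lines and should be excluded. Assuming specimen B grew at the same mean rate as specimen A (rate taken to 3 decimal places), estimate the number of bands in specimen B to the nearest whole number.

Specimen A: correcting the raw count gives 198 − 16 + 3 = 185 true bands.
A: 15.0 mm over 185 years gives 15.0 / 185 ≈ 0.081 mm per year.
Specimen B: 40.5 mm / 0.081 mm per year = 500.00 years ≈ 500 bands.

500 bands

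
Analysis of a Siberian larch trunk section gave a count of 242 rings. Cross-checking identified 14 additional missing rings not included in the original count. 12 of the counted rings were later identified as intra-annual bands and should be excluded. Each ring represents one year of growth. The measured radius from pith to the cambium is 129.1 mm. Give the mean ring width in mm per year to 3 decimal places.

Adjusted count: 242 − 12 + 14 = 244 rings.
Mean rate = 129.1 mm / 244 years ≈ 0.529 mm per year.

0.529 mm per year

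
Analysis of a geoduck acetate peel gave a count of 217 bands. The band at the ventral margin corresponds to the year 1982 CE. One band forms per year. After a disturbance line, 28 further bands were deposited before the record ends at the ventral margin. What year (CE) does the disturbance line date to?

28 bands post-date the disturbance line.
Counting back 28 years from 1982 CE places the disturbance line in 1982 − 28 = 1954 CE.

1954 CE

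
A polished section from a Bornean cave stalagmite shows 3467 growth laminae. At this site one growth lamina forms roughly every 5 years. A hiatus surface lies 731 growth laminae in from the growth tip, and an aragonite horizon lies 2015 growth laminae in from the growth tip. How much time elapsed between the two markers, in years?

6420 years

The two markers are separated by 2015 − 731 = 1284 growth laminae.
Multiplying by 5 years per growth lamina: 1284 × 5 = 6420 years.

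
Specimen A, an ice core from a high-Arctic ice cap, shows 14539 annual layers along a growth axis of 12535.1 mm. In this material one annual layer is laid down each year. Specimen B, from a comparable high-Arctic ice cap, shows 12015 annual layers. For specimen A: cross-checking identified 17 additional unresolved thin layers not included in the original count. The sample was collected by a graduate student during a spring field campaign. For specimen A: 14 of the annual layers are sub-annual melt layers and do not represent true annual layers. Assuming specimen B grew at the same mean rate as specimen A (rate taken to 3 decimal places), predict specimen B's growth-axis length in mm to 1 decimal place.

10356.9 mm

Specimen A: true annual layer count = 14539 − 14 + 17 = 14542.
A: 12535.1 mm over 14542 years gives 12535.1 / 14542 ≈ 0.862 mm/yr.
For B, 0.862 mm/year × 12015 years = 10356.9 mm.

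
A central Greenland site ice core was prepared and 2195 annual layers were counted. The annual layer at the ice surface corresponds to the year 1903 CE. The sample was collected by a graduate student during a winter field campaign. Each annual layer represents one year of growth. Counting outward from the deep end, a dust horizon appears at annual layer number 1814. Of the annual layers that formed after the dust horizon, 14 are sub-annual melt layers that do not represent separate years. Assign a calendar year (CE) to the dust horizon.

1536 CE

2195 − 1814 = 381 annual layers lie beyond the dust horizon toward the ice surface.
381 − 14 false = 367 true annual layers after the dust horizon.
The annual layer at the ice surface is 1903 CE, so the dust horizon dates to 1903 − 367 = 1536 CE.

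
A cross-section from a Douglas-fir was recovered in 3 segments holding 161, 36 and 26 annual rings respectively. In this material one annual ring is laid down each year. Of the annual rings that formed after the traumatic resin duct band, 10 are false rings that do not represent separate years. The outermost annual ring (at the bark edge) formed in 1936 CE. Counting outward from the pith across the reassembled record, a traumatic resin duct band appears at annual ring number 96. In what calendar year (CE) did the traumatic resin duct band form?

1819 CE

Total annual rings = 161 + 36 + 26 = 223.
Between annual ring 96 and the bark edge there are 223 − 96 = 127 annual rings.
Removing the 10 false annual rings leaves 127 − 10 = 117 true annual rings beyond the traumatic resin duct band.
1936 − 117 = 1819 CE.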